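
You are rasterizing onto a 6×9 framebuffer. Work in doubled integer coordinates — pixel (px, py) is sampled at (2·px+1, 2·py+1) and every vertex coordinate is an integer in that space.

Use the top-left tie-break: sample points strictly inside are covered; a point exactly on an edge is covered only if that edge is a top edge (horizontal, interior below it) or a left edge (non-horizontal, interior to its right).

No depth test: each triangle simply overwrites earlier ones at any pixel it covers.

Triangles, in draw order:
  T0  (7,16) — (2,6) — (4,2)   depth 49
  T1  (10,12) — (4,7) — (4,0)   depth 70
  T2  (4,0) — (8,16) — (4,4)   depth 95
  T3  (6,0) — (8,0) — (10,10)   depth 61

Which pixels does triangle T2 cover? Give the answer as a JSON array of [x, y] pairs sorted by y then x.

T0:
  2·area = 40
  edge (7, 16)→(2, 6): d=(-5,-10) top-left  bias=+0
  edge (2, 6)→(4, 2): d=(2,-4) top-left  bias=+0
  edge (4, 2)→(7, 16): d=(3,14) right/bottom  bias=-1
    (1,2)@(3, 5): e=[15,2,23] → █
    (2,2)@(5, 5): e=[35,10,-5] → ·
    (1,3)@(3, 7): e=[5,6,29] → █
    (2,3)@(5, 7): e=[25,14,1] → █
    (3,3)@(7, 7): e=[45,22,-27] → ·
    (1,4)@(3, 9): e=[-5,10,35] → ·
    (2,4)@(5, 9): e=[15,18,7] → █
    (3,4)@(7, 9): e=[35,26,-21] → ·
    (2,5)@(5, 11): e=[5,22,13] → █
    (3,5)@(7, 11): e=[25,30,-15] → ·
    (2,6)@(5, 13): e=[-5,26,19] → ·
  covered (5 px):
    · · · · · ·
    · · · · · ·
    · █ · · · ·
    · █ █ · · ·
    · · █ · · ·
    · · █ · · ·
    · · · · · ·
    · · · · · ·
    · · · · · ·
T1:
  2·area = 42
  edge (10, 12)→(4, 7): d=(-6,-5) top-left  bias=+0
  edge (4, 7)→(4, 0): d=(0,-7) top-left  bias=+0
  edge (4, 0)→(10, 12): d=(6,12) right/bottom  bias=-1
    (2,1)@(5, 3): e=[29,7,6] → █
    (3,1)@(7, 3): e=[39,21,-18] → ·
    (2,2)@(5, 5): e=[17,7,18] → █
    (3,2)@(7, 5): e=[27,21,-6] → ·
    (2,3)@(5, 7): e=[5,7,30] → █
    (3,3)@(7, 7): e=[15,21,6] → █
    (4,3)@(9, 7): e=[25,35,-18] → ·
    (2,4)@(5, 9): e=[-7,7,42] → ·
    (3,4)@(7, 9): e=[3,21,18] → █
    (4,4)@(9, 9): e=[13,35,-6] → ·
    (3,5)@(7, 11): e=[-9,21,30] → ·
    (4,5)@(9, 11): e=[1,35,6] → █
  covered (6 px):
    · · · · · ·
    · · █ · · ·
    · · █ · · ·
    · · █ █ · ·
    · · · █ · ·
    · · · · █ ·
    · · · · · ·
    · · · · · ·
    · · · · · ·
T2:
  2·area = 16
  edge (4, 0)→(8, 16): d=(4,16) right/bottom  bias=-1
  edge (8, 16)→(4, 4): d=(-4,-12) top-left  bias=+0
  edge (4, 4)→(4, 0): d=(0,-4) top-left  bias=+0
    (1,0)@(3, 1): e=[20,0,-4] → ·  [on edge]
    (2,2)@(5, 5): e=[4,8,4] → █
    (3,2)@(7, 5): e=[-28,32,12] → ·
    (2,3)@(5, 7): e=[12,0,4] → █  [on edge]
    (3,3)@(7, 7): e=[-20,24,12] → ·
    (2,4)@(5, 9): e=[20,-8,4] → ·
    (3,6)@(7, 13): e=[4,0,12] → █  [on edge]
    (4,6)@(9, 13): e=[-28,24,20] → ·
    (3,7)@(7, 15): e=[12,-8,12] → ·
  covered (3 px):
    · · · · · ·
    · · · · · ·
    · · █ · · ·
    · · █ · · ·
    · · · · · ·
    · · · · · ·
    · · · █ · ·
    · · · · · ·
    · · · · · ·
T3:
  2·area = 20
  edge (6, 0)→(8, 0): d=(2,0) top-left  bias=+0
  edge (8, 0)→(10, 10): d=(2,10) right/bottom  bias=-1
  edge (10, 10)→(6, 0): d=(-4,-10) top-left  bias=+0
    (3,0)@(7, 1): e=[2,12,6] → █
    (4,0)@(9, 1): e=[2,-8,26] → ·
    (3,1)@(7, 3): e=[6,16,-2] → ·
    (4,2)@(9, 5): e=[10,0,10] → ·  [on edge]
    (4,3)@(9, 7): e=[14,4,2] → █
    (5,3)@(11, 7): e=[14,-16,22] → ·
    (4,4)@(9, 9): e=[18,8,-6] → ·
    (5,7)@(11, 15): e=[30,0,-10] → ·  [on edge]
  covered (2 px):
    · · · █ · ·
    · · · · · ·
    · · · · · ·
    · · · · █ ·
    · · · · · ·
    · · · · · ·
    · · · · · ·
    · · · · · ·
    · · · · · ·

Final: [[2,2],[2,3],[3,6]]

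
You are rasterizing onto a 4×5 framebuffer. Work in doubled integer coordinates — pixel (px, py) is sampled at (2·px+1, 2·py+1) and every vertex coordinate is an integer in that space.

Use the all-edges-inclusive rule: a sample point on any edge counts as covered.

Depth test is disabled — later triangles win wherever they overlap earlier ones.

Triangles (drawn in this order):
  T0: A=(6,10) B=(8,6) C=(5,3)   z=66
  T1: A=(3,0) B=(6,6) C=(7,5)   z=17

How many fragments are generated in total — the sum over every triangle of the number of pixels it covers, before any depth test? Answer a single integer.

T0:
  2·area = 18  (B↔C swapped to make it positive)
  edge (6, 10)→(5, 3): d=(-1,-7) inclusive
  edge (5, 3)→(8, 6): d=(3,3) inclusive
  edge (8, 6)→(6, 10): d=(-2,4) inclusive
    (1,0)@(3, 1): e=[-12,0,30] → ·  [on edge]
    (2,1)@(5, 3): e=[0,0,18] → █  [on edge]
    (3,1)@(7, 3): e=[14,-6,10] → ·
    (2,2)@(5, 5): e=[-2,6,14] → ·
    (3,2)@(7, 5): e=[12,0,6] → █  [on edge]
    (3,3)@(7, 7): e=[10,6,2] → █
    (3,4)@(7, 9): e=[8,12,-2] → ·
  covered (3 px):
    · · · ·
    · · █ ·
    · · · █
    · · · █
    · · · ·
T1:
  2·area = 9  (B↔C swapped to make it positive)
  edge (3, 0)→(7, 5): d=(4,5) inclusive
  edge (7, 5)→(6, 6): d=(-1,1) inclusive
  edge (6, 6)→(3, 0): d=(-3,-6) inclusive
    (2,1)@(5, 3): e=[2,4,3] → █
    (3,1)@(7, 3): e=[-8,2,15] → ·
    (2,2)@(5, 5): e=[10,2,-3] → ·
    (3,2)@(7, 5): e=[0,0,9] → █  [on edge]
    (2,3)@(5, 7): e=[18,0,-9] → ·  [on edge]
    (3,3)@(7, 7): e=[8,-2,3] → ·
    (1,4)@(3, 9): e=[36,0,-27] → ·  [on edge]
  covered (2 px):
    · · · ·
    · · █ ·
    · · · █
    · · · ·
    · · · ·

Final: 5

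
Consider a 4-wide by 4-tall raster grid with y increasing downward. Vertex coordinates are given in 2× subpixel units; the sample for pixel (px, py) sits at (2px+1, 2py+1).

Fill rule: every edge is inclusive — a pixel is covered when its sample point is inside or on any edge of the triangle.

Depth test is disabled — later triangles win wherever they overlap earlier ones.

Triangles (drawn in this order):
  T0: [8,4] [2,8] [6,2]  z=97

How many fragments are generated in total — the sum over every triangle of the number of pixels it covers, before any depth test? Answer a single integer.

T0:
  2·area = 20
  edge (8, 4)→(2, 8): d=(-6,4) inclusive
  edge (2, 8)→(6, 2): d=(4,-6) inclusive
  edge (6, 2)→(8, 4): d=(2,2) inclusive
    (2,0)@(5, 1): e=[30,-10,0] → ·  [on edge]
    (3,1)@(7, 3): e=[10,10,0] → #  [on edge]
    (2,2)@(5, 5): e=[6,6,8] → #
    (3,2)@(7, 5): e=[-2,18,4] → ·
    (1,3)@(3, 7): e=[2,2,16] → #
    (2,3)@(5, 7): e=[-6,14,12] → ·
  covered (3 px):
    · · · ·
    · · · #
    · · # ·
    · # · ·

Final: 3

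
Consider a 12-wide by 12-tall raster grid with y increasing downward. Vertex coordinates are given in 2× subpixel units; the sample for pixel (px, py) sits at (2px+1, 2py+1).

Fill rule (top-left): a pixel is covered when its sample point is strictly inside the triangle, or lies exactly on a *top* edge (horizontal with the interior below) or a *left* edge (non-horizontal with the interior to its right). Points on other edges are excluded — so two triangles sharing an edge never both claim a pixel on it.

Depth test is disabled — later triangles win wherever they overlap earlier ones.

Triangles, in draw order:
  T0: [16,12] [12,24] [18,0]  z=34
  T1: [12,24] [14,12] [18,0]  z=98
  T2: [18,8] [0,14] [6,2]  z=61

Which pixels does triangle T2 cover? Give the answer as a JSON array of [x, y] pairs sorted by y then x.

T0:
  2·area = 24
  edge (16, 12)→(12, 24): d=(-4,12) right/bottom  bias=-1
  edge (12, 24)→(18, 0): d=(6,-24) top-left  bias=+0
  edge (18, 0)→(16, 12): d=(-2,12) right/bottom  bias=-1
    (9,1)@(19, 3): e=[0,42,-18] → .  [on edge]
    (8,2)@(17, 5): e=[16,6,2] → X
    (9,2)@(19, 5): e=[-8,54,-22] → .
    (8,3)@(17, 7): e=[8,18,-2] → .
    (8,4)@(17, 9): e=[0,30,-6] → .  [on edge]
    (7,6)@(15, 13): e=[8,6,10] → X
    (8,6)@(17, 13): e=[-16,54,-14] → .
    (7,7)@(15, 15): e=[0,18,6] → .  [on edge]
    (6,10)@(13, 21): e=[0,6,18] → .  [on edge]
  covered (2 px):
    . . . . . . . . . . . .
    . . . . . . . . . . . .
    . . . . . . . . X . . .
    . . . . . . . . . . . .
    . . . . . . . . . . . .
    . . . . . . . . . . . .
    . . . . . . . X . . . .
    . . . . . . . . . . . .
    . . . . . . . . . . . .
    . . . . . . . . . . . .
    . . . . . . . . . . . .
    . . . . . . . . . . . .
T1:
  2·area = 24
  edge (12, 24)→(14, 12): d=(2,-12) top-left  bias=+0
  edge (14, 12)→(18, 0): d=(4,-12) top-left  bias=+0
  edge (18, 0)→(12, 24): d=(-6,24) right/bottom  bias=-1
    (8,1)@(17, 3): e=[18,0,6] → X  [on edge]
    (9,1)@(19, 3): e=[42,24,-42] → .
    (8,2)@(17, 5): e=[22,8,-6] → .
    (7,4)@(15, 9): e=[6,0,18] → X  [on edge]
    (8,4)@(17, 9): e=[30,24,-30] → .
    (7,5)@(15, 11): e=[10,8,6] → X
    (8,5)@(17, 11): e=[34,32,-42] → .
    (7,6)@(15, 13): e=[14,16,-6] → .
    (6,7)@(13, 15): e=[-6,0,30] → .  [on edge]
    (6,9)@(13, 19): e=[2,16,6] → X
    (7,9)@(15, 19): e=[26,40,-42] → .
    (5,10)@(11, 21): e=[-18,0,42] → .  [on edge]
  covered (4 px):
    . . . . . . . . . . . .
    . . . . . . . . X . . .
    . . . . . . . . . . . .
    . . . . . . . . . . . .
    . . . . . . . X . . . .
    . . . . . . . X . . . .
    . . . . . . . . . . . .
    . . . . . . . . . . . .
    . . . . . . . . . . . .
    . . . . . . X . . . . .
    . . . . . . . . . . . .
    . . . . . . . . . . . .
T2:
  2·area = 180
  edge (18, 8)→(0, 14): d=(-18,6) right/bottom  bias=-1
  edge (0, 14)→(6, 2): d=(6,-12) top-left  bias=+0
  edge (6, 2)→(18, 8): d=(12,6) right/bottom  bias=-1
    (3,1)@(7, 3): e=[156,18,6] → X
    (4,1)@(9, 3): e=[144,42,-6] → .
    (2,2)@(5, 5): e=[132,6,42] → X
    (4,2)@(9, 5): e=[108,54,18] → X
    (5,2)@(11, 5): e=[96,78,6] → X
    (6,2)@(13, 5): e=[84,102,-6] → .
    (2,3)@(5, 7): e=[96,18,66] → X
    (6,3)@(13, 7): e=[48,114,18] → X
    (7,3)@(15, 7): e=[36,138,6] → X
    (8,3)@(17, 7): e=[24,162,-6] → .
    (10,3)@(21, 7): e=[0,210,-30] → .  [on edge]
    (1,4)@(3, 9): e=[72,6,102] → X
    (7,4)@(15, 9): e=[0,150,30] → .  [on edge]
    (4,5)@(9, 11): e=[0,90,90] → .  [on edge]
    (1,6)@(3, 13): e=[0,30,150] → .  [on edge]
  covered (21 px):
    . . . . . . . . . . . .
    . . . X . . . . . . . .
    . . X X X X . . . . . .
    . . X X X X X X . . . .
    . X X X X X X . . . . .
    . X X X . . . . . . . .
    X . . . . . . . . . . .
    . . . . . . . . . . . .
    . . . . . . . . . . . .
    . . . . . . . . . . . .
    . . . . . . . . . . . .
    . . . . . . . . . . . .

Final: [[3,1],[2,2],[3,2],[4,2],[5,2],[2,3],[3,3],[4,3],[5,3],[6,3],[7,3],[1,4],[2,4],[3,4],[4,4],[5,4],[6,4],[1,5],[2,5],[3,5],[0,6]]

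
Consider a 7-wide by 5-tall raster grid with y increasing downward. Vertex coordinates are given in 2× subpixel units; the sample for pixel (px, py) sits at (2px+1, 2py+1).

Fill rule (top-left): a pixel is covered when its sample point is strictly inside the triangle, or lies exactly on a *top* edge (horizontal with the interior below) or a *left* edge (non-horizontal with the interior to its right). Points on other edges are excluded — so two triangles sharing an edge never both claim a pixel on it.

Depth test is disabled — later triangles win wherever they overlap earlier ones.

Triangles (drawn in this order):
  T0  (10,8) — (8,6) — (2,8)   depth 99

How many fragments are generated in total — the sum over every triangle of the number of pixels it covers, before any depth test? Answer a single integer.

T0:
  2·area = 16  (B↔C swapped to make it positive)
  edge (10, 8)→(2, 8): d=(-8,0) right/bottom  bias=-1
  edge (2, 8)→(8, 6): d=(6,-2) top-left  bias=+0
  edge (8, 6)→(10, 8): d=(2,2) right/bottom  bias=-1
    (1,0)@(3, 1): e=[56,-40,0] → .  [on edge]
    (2,1)@(5, 3): e=[40,-24,0] → .  [on edge]
    (3,2)@(7, 5): e=[24,-8,0] → .  [on edge]
    (5,2)@(11, 5): e=[24,0,-8] → .  [on edge]
    (2,3)@(5, 7): e=[8,0,8] → X  [on edge]
    (3,3)@(7, 7): e=[8,4,4] → X
    (4,3)@(9, 7): e=[8,8,0] → .  [on edge]
    (2,4)@(5, 9): e=[-8,12,12] → .
    (3,4)@(7, 9): e=[-8,16,8] → .
    (5,4)@(11, 9): e=[-8,24,0] → .  [on edge]
  covered (2 px):
    . . . . . . .
    . . . . . . .
    . . . . . . .
    . . X X . . .
    . . . . . . .

Final: 2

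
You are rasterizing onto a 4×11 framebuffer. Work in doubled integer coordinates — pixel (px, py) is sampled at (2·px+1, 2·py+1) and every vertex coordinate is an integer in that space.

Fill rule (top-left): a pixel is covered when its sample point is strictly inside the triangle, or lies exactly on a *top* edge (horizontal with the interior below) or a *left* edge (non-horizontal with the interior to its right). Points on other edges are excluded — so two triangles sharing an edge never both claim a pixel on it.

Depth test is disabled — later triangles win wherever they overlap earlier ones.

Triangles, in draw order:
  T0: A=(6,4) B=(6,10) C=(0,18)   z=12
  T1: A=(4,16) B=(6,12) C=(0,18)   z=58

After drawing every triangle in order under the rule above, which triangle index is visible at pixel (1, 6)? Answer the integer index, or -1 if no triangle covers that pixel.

T0:
  2·area = 36
  edge (6, 4)→(6, 10): d=(0,6) right/bottom  bias=-1
  edge (6, 10)→(0, 18): d=(-6,8) right/bottom  bias=-1
  edge (0, 18)→(6, 4): d=(6,-14) top-left  bias=+0
    (2,3)@(5, 7): e=[6,26,4] → #
    (3,3)@(7, 7): e=[-6,10,32] → ·
    (2,4)@(5, 9): e=[6,14,16] → #
    (3,4)@(7, 9): e=[-6,-2,44] → ·
    (1,5)@(3, 11): e=[18,18,0] → #  [on edge]
    (3,5)@(7, 11): e=[-6,-14,56] → ·
    (1,6)@(3, 13): e=[18,6,12] → #
    (2,6)@(5, 13): e=[6,-10,40] → ·
    (1,7)@(3, 15): e=[18,-6,24] → ·
  covered (5 px):
    · · · ·
    · · · ·
    · · · ·
    · · # ·
    · · # ·
    · # # ·
    · # · ·
    · · · ·
    · · · ·
    · · · ·
    · · · ·
T1:
  2·area = 12  (B↔C swapped to make it positive)
  edge (4, 16)→(0, 18): d=(-4,2) right/bottom  bias=-1
  edge (0, 18)→(6, 12): d=(6,-6) top-left  bias=+0
  edge (6, 12)→(4, 16): d=(-2,4) right/bottom  bias=-1
    (3,5)@(7, 11): e=[14,0,-2] → ·  [on edge]
    (2,6)@(5, 13): e=[10,0,2] → #  [on edge]
    (3,6)@(7, 13): e=[6,12,-6] → ·
    (1,7)@(3, 15): e=[6,0,6] → #  [on edge]
    (2,7)@(5, 15): e=[2,12,-2] → ·
    (0,8)@(1, 17): e=[2,0,10] → #  [on edge]
    (1,8)@(3, 17): e=[-2,12,2] → ·
    (0,9)@(1, 19): e=[-6,12,6] → ·
  covered (3 px):
    · · · ·
    · · · ·
    · · · ·
    · · · ·
    · · · ·
    · · · ·
    · · # ·
    · # · ·
    # · · ·
    · · · ·
    · · · ·

Z-buffer (winner per pixel, '.' = empty):
  . . . .
  . . . .
  . . . .
  . . 0 .
  . . 0 .
  . 0 0 .
  . 0 1 .
  . 1 . .
  1 . . .
  . . . .
  . . . .

Result: 0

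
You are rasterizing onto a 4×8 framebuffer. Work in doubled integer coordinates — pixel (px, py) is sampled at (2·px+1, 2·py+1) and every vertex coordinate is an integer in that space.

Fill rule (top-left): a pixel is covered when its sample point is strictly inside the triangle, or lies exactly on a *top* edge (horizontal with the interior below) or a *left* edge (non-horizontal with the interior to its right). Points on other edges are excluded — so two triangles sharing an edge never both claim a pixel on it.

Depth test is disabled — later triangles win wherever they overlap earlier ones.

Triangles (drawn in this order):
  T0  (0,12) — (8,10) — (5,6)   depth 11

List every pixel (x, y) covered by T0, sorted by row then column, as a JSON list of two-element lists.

T0:
  2·area = 38  (B↔C swapped to make it positive)
  edge (0, 12)→(5, 6): d=(5,-6) top-left  bias=+0
  edge (5, 6)→(8, 10): d=(3,4) right/bottom  bias=-1
  edge (8, 10)→(0, 12): d=(-8,2) right/bottom  bias=-1
    (2,3)@(5, 7): e=[5,3,30] → █
    (3,3)@(7, 7): e=[17,-5,26] → ·
    (1,4)@(3, 9): e=[3,17,18] → █
    (3,4)@(7, 9): e=[27,1,10] → █
    (0,5)@(1, 11): e=[1,31,6] → █
    (2,5)@(5, 11): e=[25,15,-2] → ·
    (3,5)@(7, 11): e=[37,7,-6] → ·
    (0,6)@(1, 13): e=[11,37,-10] → ·
    (1,6)@(3, 13): e=[23,29,-14] → ·
  covered (6 px):
    · · · ·
    · · · ·
    · · · ·
    · · █ ·
    · █ █ █
    █ █ · ·
    · · · ·
    · · · ·

Answer: [[2,3],[1,4],[2,4],[3,4],[0,5],[1,5]]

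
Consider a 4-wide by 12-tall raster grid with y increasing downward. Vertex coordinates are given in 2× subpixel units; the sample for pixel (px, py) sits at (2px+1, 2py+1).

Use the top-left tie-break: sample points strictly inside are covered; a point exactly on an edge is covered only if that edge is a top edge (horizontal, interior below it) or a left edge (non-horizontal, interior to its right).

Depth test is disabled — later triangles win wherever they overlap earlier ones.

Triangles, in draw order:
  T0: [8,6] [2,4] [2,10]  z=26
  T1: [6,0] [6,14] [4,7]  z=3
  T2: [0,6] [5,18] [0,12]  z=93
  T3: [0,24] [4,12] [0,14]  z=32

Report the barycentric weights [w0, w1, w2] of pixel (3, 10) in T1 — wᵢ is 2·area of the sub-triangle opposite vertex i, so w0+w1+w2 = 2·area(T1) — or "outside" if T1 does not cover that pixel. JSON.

T0:
  2·area = 36  (B↔C swapped to make it positive)
  edge (8, 6)→(2, 10): d=(-6,4) right/bottom  bias=-1
  edge (2, 10)→(2, 4): d=(0,-6) top-left  bias=+0
  edge (2, 4)→(8, 6): d=(6,2) right/bottom  bias=-1
    (1,2)@(3, 5): e=[26,6,4] → █
    (2,2)@(5, 5): e=[18,18,0] → ·  [on edge]
    (1,3)@(3, 7): e=[14,6,16] → █
    (2,3)@(5, 7): e=[6,18,12] → █
    (3,3)@(7, 7): e=[-2,30,8] → ·
    (1,4)@(3, 9): e=[2,6,28] → █
    (2,4)@(5, 9): e=[-6,18,24] → ·
    (1,5)@(3, 11): e=[-10,6,40] → ·
  covered (4 px):
    · · · ·
    · · · ·
    · █ · ·
    · █ █ ·
    · █ · ·
    · · · ·
    · · · ·
    · · · ·
    · · · ·
    · · · ·
    · · · ·
    · · · ·
T1:
  2·area = 28
  edge (6, 0)→(6, 14): d=(0,14) right/bottom  bias=-1
  edge (6, 14)→(4, 7): d=(-2,-7) top-left  bias=+0
  edge (4, 7)→(6, 0): d=(2,-7) top-left  bias=+0
    (2,2)@(5, 5): e=[14,11,3] → █
    (3,2)@(7, 5): e=[-14,25,17] → ·
    (2,3)@(5, 7): e=[14,7,7] → █
    (3,3)@(7, 7): e=[-14,21,21] → ·
    (2,4)@(5, 9): e=[14,3,11] → █
    (3,4)@(7, 9): e=[-14,17,25] → ·
    (2,5)@(5, 11): e=[14,-1,15] → ·
  covered (3 px):
    · · · ·
    · · · ·
    · · █ ·
    · · █ ·
    · · █ ·
    · · · ·
    · · · ·
    · · · ·
    · · · ·
    · · · ·
    · · · ·
    · · · ·
T2:
  2·area = 30
  edge (0, 6)→(5, 18): d=(5,12) right/bottom  bias=-1
  edge (5, 18)→(0, 12): d=(-5,-6) top-left  bias=+0
  edge (0, 12)→(0, 6): d=(0,-6) top-left  bias=+0
    (0,4)@(1, 9): e=[3,21,6] → █
    (1,4)@(3, 9): e=[-21,33,18] → ·
    (0,5)@(1, 11): e=[13,11,6] → █
    (1,5)@(3, 11): e=[-11,23,18] → ·
    (0,6)@(1, 13): e=[23,1,6] → █
    (1,6)@(3, 13): e=[-1,13,18] → ·
    (0,7)@(1, 15): e=[33,-9,6] → ·
    (1,7)@(3, 15): e=[9,3,18] → █
    (2,7)@(5, 15): e=[-15,15,30] → ·
    (1,8)@(3, 17): e=[19,-7,18] → ·
  covered (4 px):
    · · · ·
    · · · ·
    · · · ·
    · · · ·
    █ · · ·
    █ · · ·
    █ · · ·
    · █ · ·
    · · · ·
    · · · ·
    · · · ·
    · · · ·
T3:
  2·area = 40  (B↔C swapped to make it positive)
  edge (0, 24)→(0, 14): d=(0,-10) top-left  bias=+0
  edge (0, 14)→(4, 12): d=(4,-2) top-left  bias=+0
  edge (4, 12)→(0, 24): d=(-4,12) right/bottom  bias=-1
    (3,1)@(7, 3): e=[70,-30,0] → ·  [on edge]
    (2,4)@(5, 9): e=[50,-10,0] → ·  [on edge]
    (1,6)@(3, 13): e=[30,2,8] → █
    (2,6)@(5, 13): e=[50,6,-16] → ·
    (0,7)@(1, 15): e=[10,6,24] → █
    (1,7)@(3, 15): e=[30,10,0] → ·  [on edge]
    (0,8)@(1, 17): e=[10,14,16] → █
    (1,8)@(3, 17): e=[30,18,-8] → ·
    (0,9)@(1, 19): e=[10,22,8] → █
    (1,9)@(3, 19): e=[30,26,-16] → ·
    (0,10)@(1, 21): e=[10,30,0] → ·  [on edge]
  covered (4 px):
    · · · ·
    · · · ·
    · · · ·
    · · · ·
    · · · ·
    · · · ·
    · █ · ·
    █ · · ·
    █ · · ·
    █ · · ·
    · · · ·
    · · · ·

Result: "outside"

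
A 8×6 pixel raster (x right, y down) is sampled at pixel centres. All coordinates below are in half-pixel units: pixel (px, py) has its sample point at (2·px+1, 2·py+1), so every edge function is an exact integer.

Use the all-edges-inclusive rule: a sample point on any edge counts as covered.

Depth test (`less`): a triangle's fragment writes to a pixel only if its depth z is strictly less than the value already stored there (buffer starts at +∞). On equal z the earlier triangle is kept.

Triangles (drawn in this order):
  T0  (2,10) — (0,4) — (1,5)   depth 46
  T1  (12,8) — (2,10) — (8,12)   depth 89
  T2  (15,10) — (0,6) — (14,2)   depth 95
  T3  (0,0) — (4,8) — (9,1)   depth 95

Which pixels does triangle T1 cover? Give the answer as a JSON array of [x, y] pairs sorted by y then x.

T0:
  2·area = 4
  edge (2, 10)→(0, 4): d=(-2,-6) inclusive
  edge (0, 4)→(1, 5): d=(1,1) inclusive
  edge (1, 5)→(2, 10): d=(1,5) inclusive
    (0,2)@(1, 5): e=[4,0,0] → #  [on edge]
    (1,2)@(3, 5): e=[16,-2,-10] → ·
    (0,3)@(1, 7): e=[0,2,2] → #  [on edge]
    (1,3)@(3, 7): e=[12,0,-8] → ·  [on edge]
    (0,4)@(1, 9): e=[-4,4,4] → ·
    (2,4)@(5, 9): e=[20,0,-16] → ·  [on edge]
    (3,5)@(7, 11): e=[28,0,-24] → ·  [on edge]
  covered (2 px):
    · · · · · · · ·
    · · · · · · · ·
    # · · · · · · ·
    # · · · · · · ·
    · · · · · · · ·
    · · · · · · · ·
T1:
  2·area = 32  (B↔C swapped to make it positive)
  edge (12, 8)→(8, 12): d=(-4,4) inclusive
  edge (8, 12)→(2, 10): d=(-6,-2) inclusive
  edge (2, 10)→(12, 8): d=(10,-2) inclusive
    (7,2)@(15, 5): e=[0,56,-24] → ·  [on edge]
    (6,3)@(13, 7): e=[0,40,-8] → ·  [on edge]
    (3,4)@(7, 9): e=[16,16,0] → #  [on edge]
    (4,4)@(9, 9): e=[8,20,4] → #
    (5,4)@(11, 9): e=[0,24,8] → #  [on edge]
    (6,4)@(13, 9): e=[-8,28,12] → ·
    (2,5)@(5, 11): e=[16,0,16] → #  [on edge]
    (4,5)@(9, 11): e=[0,8,24] → #  [on edge]
    (5,5)@(11, 11): e=[-8,12,28] → ·
  covered (6 px):
    · · · · · · · ·
    · · · · · · · ·
    · · · · · · · ·
    · · · · · · · ·
    · · · # # # · ·
    · · # # # · · ·
T2:
  2·area = 116
  edge (15, 10)→(0, 6): d=(-15,-4) inclusive
  edge (0, 6)→(14, 2): d=(14,-4) inclusive
  edge (14, 2)→(15, 10): d=(1,8) inclusive
    (5,1)@(11, 3): e=[89,2,25] → #
    (6,1)@(13, 3): e=[97,10,9] → #
    (7,1)@(15, 3): e=[105,18,-7] → ·
    (2,2)@(5, 5): e=[35,6,75] → #
    (3,2)@(7, 5): e=[43,14,59] → #
    (4,2)@(9, 5): e=[51,22,43] → #
    (7,2)@(15, 5): e=[75,46,-5] → ·
    (2,3)@(5, 7): e=[5,34,77] → #
    (7,3)@(15, 7): e=[45,74,-3] → ·
    (2,4)@(5, 9): e=[-25,62,79] → ·
    (3,4)@(7, 9): e=[-17,70,63] → ·
    (4,4)@(9, 9): e=[-9,78,47] → ·
  covered (13 px):
    · · · · · · · ·
    · · · · · # # ·
    · · # # # # # ·
    · · # # # # # ·
    · · · · · · # ·
    · · · · · · · ·
T3:
  2·area = 68  (B↔C swapped to make it positive)
  edge (0, 0)→(9, 1): d=(9,1) inclusive
  edge (9, 1)→(4, 8): d=(-5,7) inclusive
  edge (4, 8)→(0, 0): d=(-4,-8) inclusive
    (0,0)@(1, 1): e=[8,56,4] → #
    (1,0)@(3, 1): e=[6,42,20] → #
    (2,0)@(5, 1): e=[4,28,36] → #
    (3,0)@(7, 1): e=[2,14,52] → #
    (4,0)@(9, 1): e=[0,0,68] → #  [on edge]
    (5,0)@(11, 1): e=[-2,-14,84] → ·
    (0,1)@(1, 3): e=[26,46,-4] → ·
    (1,1)@(3, 3): e=[24,32,12] → #
    (4,1)@(9, 3): e=[18,-10,60] → ·
    (1,2)@(3, 5): e=[42,22,4] → #
    (3,2)@(7, 5): e=[38,-6,36] → ·
    (1,3)@(3, 7): e=[60,12,-4] → ·
  covered (10 px):
    # # # # # · · ·
    · # # # · · · ·
    · # # · · · · ·
    · · · · · · · ·
    · · · · · · · ·
    · · · · · · · ·

Result: [[3,4],[4,4],[5,4],[2,5],[3,5],[4,5]]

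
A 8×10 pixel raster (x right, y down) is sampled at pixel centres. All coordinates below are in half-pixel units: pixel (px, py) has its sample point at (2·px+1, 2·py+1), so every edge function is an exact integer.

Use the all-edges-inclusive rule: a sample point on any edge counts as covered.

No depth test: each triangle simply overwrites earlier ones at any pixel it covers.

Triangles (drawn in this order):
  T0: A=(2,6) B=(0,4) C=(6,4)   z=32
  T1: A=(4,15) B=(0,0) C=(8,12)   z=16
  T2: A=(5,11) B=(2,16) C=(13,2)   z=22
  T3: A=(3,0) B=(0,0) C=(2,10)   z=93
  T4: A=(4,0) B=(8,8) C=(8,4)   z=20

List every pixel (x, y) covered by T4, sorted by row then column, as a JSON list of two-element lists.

T0:
  2·area = 12
  edge (2, 6)→(0, 4): d=(-2,-2) inclusive
  edge (0, 4)→(6, 4): d=(6,0) inclusive
  edge (6, 4)→(2, 6): d=(-4,2) inclusive
    (0,2)@(1, 5): e=[0,6,6] → █  [on edge]
    (1,2)@(3, 5): e=[4,6,2] → █
    (2,2)@(5, 5): e=[8,6,-2] → ·
    (0,3)@(1, 7): e=[-4,18,-2] → ·
    (1,3)@(3, 7): e=[0,18,-6] → ·  [on edge]
    (2,4)@(5, 9): e=[0,30,-18] → ·  [on edge]
    (3,5)@(7, 11): e=[0,42,-30] → ·  [on edge]
    (4,6)@(9, 13): e=[0,54,-42] → ·  [on edge]
    (5,7)@(11, 15): e=[0,66,-54] → ·  [on edge]
    (6,8)@(13, 17): e=[0,78,-66] → ·  [on edge]
    (7,9)@(15, 19): e=[0,90,-78] → ·  [on edge]
  covered (2 px):
    · · · · · · · ·
    · · · · · · · ·
    █ █ · · · · · ·
    · · · · · · · ·
    · · · · · · · ·
    · · · · · · · ·
    · · · · · · · ·
    · · · · · · · ·
    · · · · · · · ·
    · · · · · · · ·
T1:
  2·area = 72
  edge (4, 15)→(0, 0): d=(-4,-15) inclusive
  edge (0, 0)→(8, 12): d=(8,12) inclusive
  edge (8, 12)→(4, 15): d=(-4,3) inclusive
    (0,1)@(1, 3): e=[3,12,57] → █
    (1,1)@(3, 3): e=[33,-12,51] → ·
    (0,2)@(1, 5): e=[-5,28,49] → ·
    (1,2)@(3, 5): e=[25,4,43] → █
    (2,2)@(5, 5): e=[55,-20,37] → ·
    (1,3)@(3, 7): e=[17,20,35] → █
    (2,3)@(5, 7): e=[47,-4,29] → ·
    (1,4)@(3, 9): e=[9,36,27] → █
    (2,4)@(5, 9): e=[39,12,21] → █
    (3,4)@(7, 9): e=[69,-12,15] → ·
    (1,5)@(3, 11): e=[1,52,19] → █
    (3,5)@(7, 11): e=[61,4,7] → █
  covered (9 px):
    · · · · · · · ·
    █ · · · · · · ·
    · █ · · · · · ·
    · █ · · · · · ·
    · █ █ · · · · ·
    · █ █ █ · · · ·
    · · █ · · · · ·
    · · · · · · · ·
    · · · · · · · ·
    · · · · · · · ·
T2:
  2·area = 13  (B↔C swapped to make it positive)
  edge (5, 11)→(13, 2): d=(8,-9) inclusive
  edge (13, 2)→(2, 16): d=(-11,14) inclusive
  edge (2, 16)→(5, 11): d=(3,-5) inclusive
    (5,0)@(11, 1): e=[-26,39,0] → ·  [on edge]
    (4,3)@(9, 7): e=[4,1,8] → █
    (5,3)@(11, 7): e=[22,-27,18] → ·
    (3,4)@(7, 9): e=[2,7,4] → █
    (4,4)@(9, 9): e=[20,-21,14] → ·
    (2,5)@(5, 11): e=[0,13,0] → █  [on edge]
    (3,5)@(7, 11): e=[18,-15,10] → ·
    (2,6)@(5, 13): e=[16,-9,6] → ·
  covered (3 px):
    · · · · · · · ·
    · · · · · · · ·
    · · · · · · · ·
    · · · · █ · · ·
    · · · █ · · · ·
    · · █ · · · · ·
    · · · · · · · ·
    · · · · · · · ·
    · · · · · · · ·
    · · · · · · · ·
T3:
  2·area = 30  (B↔C swapped to make it positive)
  edge (3, 0)→(2, 10): d=(-1,10) inclusive
  edge (2, 10)→(0, 0): d=(-2,-10) inclusive
  edge (0, 0)→(3, 0): d=(3,0) inclusive
    (0,0)@(1, 1): e=[19,8,3] → █
    (1,0)@(3, 1): e=[-1,28,3] → ·
    (0,1)@(1, 3): e=[17,4,9] → █
    (1,1)@(3, 3): e=[-3,24,9] → ·
    (0,2)@(1, 5): e=[15,0,15] → █  [on edge]
    (1,2)@(3, 5): e=[-5,20,15] → ·
    (0,3)@(1, 7): e=[13,-4,21] → ·
    (1,7)@(3, 15): e=[-15,0,45] → ·  [on edge]
  covered (3 px):
    █ · · · · · · ·
    █ · · · · · · ·
    █ · · · · · · ·
    · · · · · · · ·
    · · · · · · · ·
    · · · · · · · ·
    · · · · · · · ·
    · · · · · · · ·
    · · · · · · · ·
    · · · · · · · ·
T4:
  2·area = 16  (B↔C swapped to make it positive)
  edge (4, 0)→(8, 4): d=(4,4) inclusive
  edge (8, 4)→(8, 8): d=(0,4) inclusive
  edge (8, 8)→(4, 0): d=(-4,-8) inclusive
    (2,0)@(5, 1): e=[0,12,4] → █  [on edge]
    (3,0)@(7, 1): e=[-8,4,20] → ·
    (2,1)@(5, 3): e=[8,12,-4] → ·
    (3,1)@(7, 3): e=[0,4,12] → █  [on edge]
    (4,1)@(9, 3): e=[-8,-4,28] → ·
    (3,2)@(7, 5): e=[8,4,4] → █
    (4,2)@(9, 5): e=[0,-4,20] → ·  [on edge]
    (3,3)@(7, 7): e=[16,4,-4] → ·
    (5,3)@(11, 7): e=[0,-12,28] → ·  [on edge]
    (6,4)@(13, 9): e=[0,-20,36] → ·  [on edge]
    (7,5)@(15, 11): e=[0,-28,44] → ·  [on edge]
  covered (3 px):
    · · █ · · · · ·
    · · · █ · · · ·
    · · · █ · · · ·
    · · · · · · · ·
    · · · · · · · ·
    · · · · · · · ·
    · · · · · · · ·
    · · · · · · · ·
    · · · · · · · ·
    · · · · · · · ·

Final: [[2,0],[3,1],[3,2]]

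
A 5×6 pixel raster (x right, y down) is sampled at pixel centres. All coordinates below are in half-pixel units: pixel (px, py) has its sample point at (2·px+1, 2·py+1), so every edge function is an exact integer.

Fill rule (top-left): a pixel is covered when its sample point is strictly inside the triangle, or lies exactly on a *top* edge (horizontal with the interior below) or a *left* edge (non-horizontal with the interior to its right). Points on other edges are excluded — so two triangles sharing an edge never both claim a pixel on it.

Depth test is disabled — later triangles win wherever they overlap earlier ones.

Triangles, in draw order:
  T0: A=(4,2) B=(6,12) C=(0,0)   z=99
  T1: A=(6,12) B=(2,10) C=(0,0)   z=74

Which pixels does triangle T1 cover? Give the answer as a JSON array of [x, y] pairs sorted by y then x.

T0:
  2·area = 36
  edge (4, 2)→(6, 12): d=(2,10) right/bottom  bias=-1
  edge (6, 12)→(0, 0): d=(-6,-12) top-left  bias=+0
  edge (0, 0)→(4, 2): d=(4,2) right/bottom  bias=-1
    (0,0)@(1, 1): e=[28,6,2] → X
    (1,0)@(3, 1): e=[8,30,-2] → .
    (0,1)@(1, 3): e=[32,-6,10] → .
    (1,1)@(3, 3): e=[12,18,6] → X
    (2,1)@(5, 3): e=[-8,42,2] → .
    (1,2)@(3, 5): e=[16,6,14] → X
    (2,2)@(5, 5): e=[-4,30,10] → .
    (1,3)@(3, 7): e=[20,-6,22] → .
    (2,3)@(5, 7): e=[0,18,18] → .  [on edge]
    (2,4)@(5, 9): e=[4,6,26] → X
    (3,4)@(7, 9): e=[-16,30,22] → .
    (2,5)@(5, 11): e=[8,-6,34] → .
  covered (4 px):
    X . . . .
    . X . . .
    . X . . .
    . . . . .
    . . X . .
    . . . . .
T1:
  2·area = 36
  edge (6, 12)→(2, 10): d=(-4,-2) top-left  bias=+0
  edge (2, 10)→(0, 0): d=(-2,-10) top-left  bias=+0
  edge (0, 0)→(6, 12): d=(6,12) right/bottom  bias=-1
    (0,1)@(1, 3): e=[26,4,6] → X
    (1,1)@(3, 3): e=[30,24,-18] → .
    (0,2)@(1, 5): e=[18,0,18] → X  [on edge]
    (1,2)@(3, 5): e=[22,20,-6] → .
    (0,3)@(1, 7): e=[10,-4,30] → .
    (1,3)@(3, 7): e=[14,16,6] → X
    (2,3)@(5, 7): e=[18,36,-18] → .
    (1,4)@(3, 9): e=[6,12,18] → X
    (2,4)@(5, 9): e=[10,32,-6] → .
    (1,5)@(3, 11): e=[-2,8,30] → .
    (2,5)@(5, 11): e=[2,28,6] → X
    (3,5)@(7, 11): e=[6,48,-18] → .
  covered (5 px):
    . . . . .
    X . . . .
    X . . . .
    . X . . .
    . X . . .
    . . X . .

Result: [[0,1],[0,2],[1,3],[1,4],[2,5]]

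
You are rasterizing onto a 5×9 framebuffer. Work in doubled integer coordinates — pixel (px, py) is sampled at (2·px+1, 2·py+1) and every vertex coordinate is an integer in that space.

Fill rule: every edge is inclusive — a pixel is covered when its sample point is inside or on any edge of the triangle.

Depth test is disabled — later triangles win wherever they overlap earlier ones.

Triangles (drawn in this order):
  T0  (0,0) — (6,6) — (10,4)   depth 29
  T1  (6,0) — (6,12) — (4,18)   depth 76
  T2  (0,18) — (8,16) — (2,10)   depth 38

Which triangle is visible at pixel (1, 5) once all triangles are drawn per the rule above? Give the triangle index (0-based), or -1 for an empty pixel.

T0:
  2·area = 36  (B↔C swapped to make it positive)
  edge (0, 0)→(10, 4): d=(10,4) inclusive
  edge (10, 4)→(6, 6): d=(-4,2) inclusive
  edge (6, 6)→(0, 0): d=(-6,-6) inclusive
    (0,0)@(1, 1): e=[6,30,0] → X  [on edge]
    (1,0)@(3, 1): e=[-2,26,12] → .
    (0,1)@(1, 3): e=[26,22,-12] → .
    (1,1)@(3, 3): e=[18,18,0] → X  [on edge]
    (2,1)@(5, 3): e=[10,14,12] → X
    (3,1)@(7, 3): e=[2,10,24] → X
    (4,1)@(9, 3): e=[-6,6,36] → .
    (1,2)@(3, 5): e=[38,10,-12] → .
    (2,2)@(5, 5): e=[30,6,0] → X  [on edge]
    (4,2)@(9, 5): e=[14,-2,24] → .
    (2,3)@(5, 7): e=[50,-2,-12] → .
    (3,3)@(7, 7): e=[42,-6,0] → .  [on edge]
    (4,4)@(9, 9): e=[54,-18,0] → .  [on edge]
  covered (6 px):
    X . . . .
    . X X X .
    . . X X .
    . . . . .
    . . . . .
    . . . . .
    . . . . .
    . . . . .
    . . . . .
T1:
  2·area = 24
  edge (6, 0)→(6, 12): d=(0,12) inclusive
  edge (6, 12)→(4, 18): d=(-2,6) inclusive
  edge (4, 18)→(6, 0): d=(2,-18) inclusive
    (4,1)@(9, 3): e=[-36,0,60] → .  [on edge]
    (2,4)@(5, 9): e=[12,12,0] → X  [on edge]
    (3,4)@(7, 9): e=[-12,0,36] → .  [on edge]
    (2,5)@(5, 11): e=[12,8,4] → X
    (3,5)@(7, 11): e=[-12,-4,40] → .
    (2,6)@(5, 13): e=[12,4,8] → X
    (3,6)@(7, 13): e=[-12,-8,44] → .
    (2,7)@(5, 15): e=[12,0,12] → X  [on edge]
    (3,7)@(7, 15): e=[-12,-12,48] → .
    (2,8)@(5, 17): e=[12,-4,16] → .
  covered (4 px):
    . . . . .
    . . . . .
    . . . . .
    . . . . .
    . . X . .
    . . X . .
    . . X . .
    . . X . .
    . . . . .
T2:
  2·area = 60  (B↔C swapped to make it positive)
  edge (0, 18)→(2, 10): d=(2,-8) inclusive
  edge (2, 10)→(8, 16): d=(6,6) inclusive
  edge (8, 16)→(0, 18): d=(-8,2) inclusive
    (0,4)@(1, 9): e=[-10,0,70] → .  [on edge]
    (1,5)@(3, 11): e=[10,0,50] → X  [on edge]
    (2,5)@(5, 11): e=[26,-12,46] → .
    (1,6)@(3, 13): e=[14,12,34] → X
    (2,6)@(5, 13): e=[30,0,30] → X  [on edge]
    (3,6)@(7, 13): e=[46,-12,26] → .
    (0,7)@(1, 15): e=[2,36,22] → X
    (3,7)@(7, 15): e=[50,0,10] → X  [on edge]
    (4,7)@(9, 15): e=[66,-12,6] → .
    (0,8)@(1, 17): e=[6,48,6] → X
    (2,8)@(5, 17): e=[38,24,-2] → .
    (3,8)@(7, 17): e=[54,12,-6] → .
    (4,8)@(9, 17): e=[70,0,-10] → .  [on edge]
  covered (9 px):
    . . . . .
    . . . . .
    . . . . .
    . . . . .
    . . . . .
    . X . . .
    . X X . .
    X X X X .
    X X . . .

Z-buffer (winner per pixel, '.' = empty):
  0 . . . .
  . 0 0 0 .
  . . 0 0 .
  . . . . .
  . . 1 . .
  . 2 1 . .
  . 2 2 . .
  2 2 2 2 .
  2 2 . . .

Result: 2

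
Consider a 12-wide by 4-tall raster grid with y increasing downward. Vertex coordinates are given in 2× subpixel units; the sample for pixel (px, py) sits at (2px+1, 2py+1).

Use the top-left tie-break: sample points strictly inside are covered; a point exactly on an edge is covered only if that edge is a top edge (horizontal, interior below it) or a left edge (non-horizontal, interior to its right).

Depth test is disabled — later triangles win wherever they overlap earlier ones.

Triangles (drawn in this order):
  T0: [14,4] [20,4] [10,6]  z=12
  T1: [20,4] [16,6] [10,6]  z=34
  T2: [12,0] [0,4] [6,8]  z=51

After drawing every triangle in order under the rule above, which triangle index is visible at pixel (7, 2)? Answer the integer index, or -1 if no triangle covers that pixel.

T0:
  2·area = 12
  edge (14, 4)→(20, 4): d=(6,0) top-left  bias=+0
  edge (20, 4)→(10, 6): d=(-10,2) right/bottom  bias=-1
  edge (10, 6)→(14, 4): d=(4,-2) top-left  bias=+0
    (6,2)@(13, 5): e=[6,4,2] → █
    (7,2)@(15, 5): e=[6,0,6] → ·  [on edge]
    (2,3)@(5, 7): e=[18,0,-6] → ·  [on edge]
    (6,3)@(13, 7): e=[18,-16,10] → ·
  covered (1 px):
    · · · · · · · · · · · ·
    · · · · · · · · · · · ·
    · · · · · · █ · · · · ·
    · · · · · · · · · · · ·
T1:
  2·area = 12
  edge (20, 4)→(16, 6): d=(-4,2) right/bottom  bias=-1
  edge (16, 6)→(10, 6): d=(-6,0) right/bottom  bias=-1
  edge (10, 6)→(20, 4): d=(10,-2) top-left  bias=+0
    (7,2)@(15, 5): e=[6,6,0] → █  [on edge]
    (8,2)@(17, 5): e=[2,6,4] → █
    (9,2)@(19, 5): e=[-2,6,8] → ·
    (2,3)@(5, 7): e=[18,-6,0] → ·  [on edge]
    (7,3)@(15, 7): e=[-2,-6,20] → ·
    (8,3)@(17, 7): e=[-6,-6,24] → ·
  covered (2 px):
    · · · · · · · · · · · ·
    · · · · · · · · · · · ·
    · · · · · · · █ █ · · ·
    · · · · · · · · · · · ·
T2:
  2·area = 72  (B↔C swapped to make it positive)
  edge (12, 0)→(6, 8): d=(-6,8) right/bottom  bias=-1
  edge (6, 8)→(0, 4): d=(-6,-4) top-left  bias=+0
  edge (0, 4)→(12, 0): d=(12,-4) top-left  bias=+0
    (4,0)@(9, 1): e=[18,54,0] → █  [on edge]
    (5,0)@(11, 1): e=[2,62,8] → █
    (6,0)@(13, 1): e=[-14,70,16] → ·
    (1,1)@(3, 3): e=[54,18,0] → █  [on edge]
    (2,1)@(5, 3): e=[38,26,8] → █
    (3,1)@(7, 3): e=[22,34,16] → █
    (5,1)@(11, 3): e=[-10,50,32] → ·
    (1,2)@(3, 5): e=[42,6,24] → █
    (4,2)@(9, 5): e=[-6,30,48] → ·
    (1,3)@(3, 7): e=[30,-6,48] → ·
    (2,3)@(5, 7): e=[14,2,56] → █
    (3,3)@(7, 7): e=[-2,10,64] → ·
  covered (10 px):
    · · · · █ █ · · · · · ·
    · █ █ █ █ · · · · · · ·
    · █ █ █ · · · · · · · ·
    · · █ · · · · · · · · ·

Z-buffer (winner per pixel, '.' = empty):
  . . . . 2 2 . . . . . .
  . 2 2 2 2 . . . . . . .
  . 2 2 2 . . 0 1 1 . . .
  . . 2 . . . . . . . . .

Result: 1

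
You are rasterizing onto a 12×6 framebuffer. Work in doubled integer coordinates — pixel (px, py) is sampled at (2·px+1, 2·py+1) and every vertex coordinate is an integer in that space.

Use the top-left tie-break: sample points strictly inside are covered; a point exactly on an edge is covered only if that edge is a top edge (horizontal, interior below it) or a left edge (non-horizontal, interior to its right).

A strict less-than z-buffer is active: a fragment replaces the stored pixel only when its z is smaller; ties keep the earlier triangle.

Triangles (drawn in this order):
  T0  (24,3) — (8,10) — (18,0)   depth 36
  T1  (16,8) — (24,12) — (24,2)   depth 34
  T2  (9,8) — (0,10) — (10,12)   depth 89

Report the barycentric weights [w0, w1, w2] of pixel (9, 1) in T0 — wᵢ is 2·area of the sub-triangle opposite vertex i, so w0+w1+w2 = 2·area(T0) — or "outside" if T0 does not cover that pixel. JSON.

T0:
  2·area = 90
  edge (24, 3)→(8, 10): d=(-16,7) right/bottom  bias=-1
  edge (8, 10)→(18, 0): d=(10,-10) top-left  bias=+0
  edge (18, 0)→(24, 3): d=(6,3) right/bottom  bias=-1
    (8,0)@(17, 1): e=[81,0,9] → X  [on edge]
    (9,0)@(19, 1): e=[67,20,3] → X
    (10,0)@(21, 1): e=[53,40,-3] → .
    (7,1)@(15, 3): e=[63,0,27] → X  [on edge]
    (10,1)@(21, 3): e=[21,60,9] → X
    (11,1)@(23, 3): e=[7,80,3] → X
    (6,2)@(13, 5): e=[45,0,45] → X  [on edge]
    (10,2)@(21, 5): e=[-11,80,21] → .
    (11,2)@(23, 5): e=[-25,100,15] → .
    (5,3)@(11, 7): e=[27,0,63] → X  [on edge]
    (7,3)@(15, 7): e=[-1,40,51] → .
    (8,3)@(17, 7): e=[-15,60,45] → .
    (4,4)@(9, 9): e=[9,0,81] → X  [on edge]
    (3,5)@(7, 11): e=[-9,0,99] → .  [on edge]
  covered (14 px):
    . . . . . . . . X X . .
    . . . . . . . X X X X X
    . . . . . . X X X X . .
    . . . . . X X . . . . .
    . . . . X . . . . . . .
    . . . . . . . . . . . .
T1:
  2·area = 80  (B↔C swapped to make it positive)
  edge (16, 8)→(24, 2): d=(8,-6) top-left  bias=+0
  edge (24, 2)→(24, 12): d=(0,10) right/bottom  bias=-1
  edge (24, 12)→(16, 8): d=(-8,-4) top-left  bias=+0
    (11,1)@(23, 3): e=[2,10,68] → X
    (10,2)@(21, 5): e=[6,30,44] → X
    (9,3)@(19, 7): e=[10,50,20] → X
    (9,4)@(19, 9): e=[26,50,4] → X
    (9,5)@(19, 11): e=[42,50,-12] → .
    (10,5)@(21, 11): e=[54,30,-4] → .
    (11,5)@(23, 11): e=[66,10,4] → X
  covered (10 px):
    . . . . . . . . . . . .
    . . . . . . . . . . . X
    . . . . . . . . . . X X
    . . . . . . . . . X X X
    . . . . . . . . . X X X
    . . . . . . . . . . . X
T2:
  2·area = 38  (B↔C swapped to make it positive)
  edge (9, 8)→(10, 12): d=(1,4) right/bottom  bias=-1
  edge (10, 12)→(0, 10): d=(-10,-2) top-left  bias=+0
  edge (0, 10)→(9, 8): d=(9,-2) top-left  bias=+0
    (2,4)@(5, 9): e=[17,20,1] → X
    (3,4)@(7, 9): e=[9,24,5] → X
    (4,4)@(9, 9): e=[1,28,9] → X
    (5,4)@(11, 9): e=[-7,32,13] → .
    (2,5)@(5, 11): e=[19,0,19] → X  [on edge]
    (5,5)@(11, 11): e=[-5,12,31] → .
  covered (6 px):
    . . . . . . . . . . . .
    . . . . . . . . . . . .
    . . . . . . . . . . . .
    . . . . . . . . . . . .
    . . X X X . . . . . . .
    . . X X X . . . . . . .

Result: [40,15,35]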